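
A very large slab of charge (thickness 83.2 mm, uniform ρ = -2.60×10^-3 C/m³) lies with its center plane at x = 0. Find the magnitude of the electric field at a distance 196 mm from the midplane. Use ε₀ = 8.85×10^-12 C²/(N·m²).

1.22×10^7 V/m

The point |x| = 196 mm lies outside the slab (half-thickness 0.0416 m). A symmetric pillbox spanning the full slab encloses Q_enc = ρ·d·A.
Flux = 2EA ⇒ E = |ρ|d/(2ε₀), independent of distance outside.
E = (2.60×10^-3)(0.0832)/(2·8.85×10^-12) = 1.22×10^7 N/C.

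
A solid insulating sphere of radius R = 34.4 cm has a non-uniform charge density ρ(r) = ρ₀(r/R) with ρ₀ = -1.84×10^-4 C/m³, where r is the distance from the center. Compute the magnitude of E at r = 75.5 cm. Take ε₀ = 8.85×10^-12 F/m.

3.71e5 V/m

Take a concentric spherical Gaussian surface of radius r = 75.5 cm (r > R, all charge enclosed).
Q_enc = 4π ∫₀^R ρ₀(r'/R)^1 r'² dr' = 4πρ₀R³/4 = -2.353e-5 C.
Since E is radial and uniform over the Gaussian sphere, Φ = E·4πr² = Q_enc/ε₀.
E = |Q_enc|/(4πε₀r²) = (2.353e-5)/(4π·8.85×10^-12·(0.755)²) = 3.71e5 N/C.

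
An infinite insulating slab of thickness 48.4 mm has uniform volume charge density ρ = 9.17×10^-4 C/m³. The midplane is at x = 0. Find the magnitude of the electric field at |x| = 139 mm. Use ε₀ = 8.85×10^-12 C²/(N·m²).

E ≈ 2.51e6 V/m

The point |x| = 139 mm lies outside the slab (half-thickness 0.0242 m). A symmetric pillbox spanning the full slab encloses Q_enc = ρ·d·A.
Flux = 2EA ⇒ E = |ρ|d/(2ε₀), independent of distance outside.
E = (9.17×10^-4)(0.0484)/(2·8.85×10^-12) = 2.51×10^6 N/C.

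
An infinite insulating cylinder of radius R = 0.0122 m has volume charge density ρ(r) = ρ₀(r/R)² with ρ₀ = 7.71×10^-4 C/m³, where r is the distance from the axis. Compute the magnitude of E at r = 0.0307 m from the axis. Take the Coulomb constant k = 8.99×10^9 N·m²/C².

|E| ≈ 1.06×10^5 N/C

Choose a coaxial cylinder of radius r = 0.0307 m (arbitrary length L) as the Gaussian surface (r > R, full charge per length enclosed).
λ_enc = 2π ∫₀^R ρ₀(r'/R)^2 r' dr' = 2πρ₀R²/4 = 1.803×10^-7 C/m.
Gauss's law: E·2πrL = λ_enc L/ε₀.
E = 2k|λ_enc|/r = 2(8.99×10^9)(1.803×10^-7)/(0.0307) = 1.06×10^5 N/C.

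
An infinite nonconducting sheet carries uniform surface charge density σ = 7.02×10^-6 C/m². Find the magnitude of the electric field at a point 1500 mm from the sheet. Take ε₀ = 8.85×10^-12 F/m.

By planar symmetry E is perpendicular to the sheet and uniform; use a Gaussian pillbox with flat faces of area A on each side of the sheet.
Flux Φ = 2EA and Q_enc = σA, so 2EA = σA/ε₀ ⇒ E = |σ|/(2ε₀), independent of distance.
E = |σ|/(2ε₀) = (7.02×10^-6)/(2·8.85×10^-12) = 3.97×10^5 N/C.

E ≈ 3.97×10^5 N/C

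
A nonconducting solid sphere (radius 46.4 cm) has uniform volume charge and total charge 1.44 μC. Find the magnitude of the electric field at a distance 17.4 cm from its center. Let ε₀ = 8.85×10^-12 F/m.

Symmetry ⇒ E = E(r) r̂. Gaussian sphere of radius r = 17.4 cm (r < R).
Only the charge within r is enclosed: Q_enc = Q·(r/R)³ = (1.44 μC)·(17.4 cm/46.4 cm)³ = 7.594×10^-8 C.
By Gauss's law, ∮E·dA = E·4πr² = Q_enc/ε₀.
E = |Q_enc|/(4πε₀r²) = (7.594e-8)/(4π·8.85×10^-12·(0.174)²) = 2.26×10^4 N/C.

E ≈ 2.26e4 V/m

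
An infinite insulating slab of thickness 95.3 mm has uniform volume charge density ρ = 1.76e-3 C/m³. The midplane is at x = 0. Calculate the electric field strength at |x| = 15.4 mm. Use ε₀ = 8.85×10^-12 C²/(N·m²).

By symmetry E is perpendicular to the slab. A Gaussian pillbox from −15.4 mm to +15.4 mm (face area A) lies entirely within the slab.
Q_enc = ρ·(2x)·A and flux = 2EA, so 2EA = 2ρxA/ε₀ ⇒ E = |ρ|x/ε₀.
E = (1.76×10^-3)(0.0154)/(8.85×10^-12) = 3.06×10^6 N/C.

|E| = 3.06×10^6 N/C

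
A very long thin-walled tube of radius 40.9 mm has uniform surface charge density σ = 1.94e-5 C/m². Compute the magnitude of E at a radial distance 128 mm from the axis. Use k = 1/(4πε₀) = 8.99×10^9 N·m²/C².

Coaxial Gaussian cylinder, radius r = 128 mm, length L (r > 40.9 mm).
The whole shell is enclosed: λ_enc = σ·2πR = (1.94×10^-5)·2π·(0.0409) = 4.985e-6 C/m.
By Gauss's law (flux through the curved wall only), E·2πrL = λ_enc L/ε₀.
E = 2k|λ_enc|/r = 2(8.99×10^9)(4.985×10^-6)/(0.128) = 7.00×10^5 N/C.

7.00×10^5 V/m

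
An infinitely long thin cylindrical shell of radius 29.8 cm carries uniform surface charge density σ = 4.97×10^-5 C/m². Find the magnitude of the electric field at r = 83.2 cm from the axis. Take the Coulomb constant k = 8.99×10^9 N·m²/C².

By cylindrical symmetry E is radial; use a coaxial Gaussian cylinder of radius 83.2 cm and length L (r > 29.8 cm).
The whole shell is enclosed: λ_enc = σ·2πR = (4.97×10^-5)·2π·(0.298) = 9.306e-5 C/m.
By Gauss's law (flux through the curved wall only), E·2πrL = λ_enc L/ε₀.
E = 2k|λ_enc|/r = 2(8.99×10^9)(9.306×10^-5)/(0.832) = 2.01e6 N/C.

|E| ≈ 2.01×10^6 N/C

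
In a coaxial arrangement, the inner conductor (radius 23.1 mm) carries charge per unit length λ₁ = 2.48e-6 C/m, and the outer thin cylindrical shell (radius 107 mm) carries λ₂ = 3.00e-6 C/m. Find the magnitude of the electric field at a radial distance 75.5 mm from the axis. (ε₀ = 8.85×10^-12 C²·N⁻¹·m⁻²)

|E| ≈ 5.91×10^5 V/m

Coaxial Gaussian cylinder, radius r = 75.5 mm, length L (between the conductors, 23.1 mm < r < 107 mm).
The shell at 107 mm lies outside the Gaussian surface, so λ_enc = λ₁ = 2.48×10^-6 C/m.
By Gauss's law (flux through the curved wall only), E·2πrL = λ_enc L/ε₀.
E = |λ_enc|/(2πε₀r) = (2.48×10^-6)/(2π·8.85×10^-12·0.0755) = 5.91e5 N/C.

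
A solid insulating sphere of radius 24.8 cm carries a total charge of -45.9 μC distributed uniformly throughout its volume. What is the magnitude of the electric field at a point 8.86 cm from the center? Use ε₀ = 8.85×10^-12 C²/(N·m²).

E = 2.40e6 N/C

Take a concentric spherical Gaussian surface of radius r = 8.86 cm (r < R).
Only the charge within r is enclosed: Q_enc = Q·(r/R)³ = (-45.9 μC)·(8.86 cm/24.8 cm)³ = -2.093×10^-6 C.
Gauss's law: E·4πr² = Q_enc/ε₀.
E = |Q_enc|/(4πε₀r²) = (2.093×10^-6)/(4π·8.85×10^-12·(0.0886)²) = 2.40×10^6 N/C.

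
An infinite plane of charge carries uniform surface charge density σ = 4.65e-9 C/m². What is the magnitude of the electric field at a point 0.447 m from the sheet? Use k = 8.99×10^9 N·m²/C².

E = 263 N/C

Choose a cylindrical pillbox piercing the sheet, end faces (area A) parallel to it.
Flux Φ = 2EA and Q_enc = σA, so 2EA = σA/ε₀ ⇒ E = |σ|/(2ε₀), independent of distance.
E = 2πk|σ| = 2π(8.99×10^9)(4.65×10^-9) = 263 N/C.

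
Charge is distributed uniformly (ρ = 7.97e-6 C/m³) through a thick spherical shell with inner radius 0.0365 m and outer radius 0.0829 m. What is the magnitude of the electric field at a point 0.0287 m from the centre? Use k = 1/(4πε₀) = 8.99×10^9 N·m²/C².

E = 0

Symmetry ⇒ E = E(r) r̂. Gaussian sphere of radius r = 0.0287 m (r < 0.0365 m, inside the empty cavity).
No charge is enclosed, so by Gauss's law E·4πr² = 0 ⇒ E = 0.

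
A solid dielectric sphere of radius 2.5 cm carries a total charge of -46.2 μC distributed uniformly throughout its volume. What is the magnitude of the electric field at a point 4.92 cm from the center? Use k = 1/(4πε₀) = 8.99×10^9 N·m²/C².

Symmetry ⇒ E = E(r) r̂. Gaussian sphere of radius r = 4.92 cm (r > R, so the entire charge is enclosed).
Q_enc = -46.2 μC = -4.62×10^-5 C.
By Gauss's law, ∮E·dA = E·4πr² = Q_enc/ε₀.
E = k|Q_enc|/r² = (8.99×10^9)(4.62×10^-5)/(0.0492)² = 1.72×10^8 N/C.

|E| ≈ 1.72×10^8 V/m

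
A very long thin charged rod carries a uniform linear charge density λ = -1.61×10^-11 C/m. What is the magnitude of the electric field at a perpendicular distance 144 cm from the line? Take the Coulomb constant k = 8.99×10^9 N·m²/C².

|E| ≈ 0.201 V/m

By cylindrical symmetry E is radial; use a coaxial Gaussian cylinder of radius 144 cm and length L.
Q_enc = λL, so λ_enc = -1.61×10^-11 C/m.
Since E is radial and uniform over the curved surface, Φ = E·2πrL = Q_enc/ε₀ = λ_enc L/ε₀.
E = 2k|λ_enc|/r = 2(8.99×10^9)(1.61e-11)/(1.44) = 0.201 N/C.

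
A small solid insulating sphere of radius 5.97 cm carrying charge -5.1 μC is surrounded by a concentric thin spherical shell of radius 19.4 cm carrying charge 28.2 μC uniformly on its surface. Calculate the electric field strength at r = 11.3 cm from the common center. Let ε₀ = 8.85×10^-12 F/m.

By spherical symmetry E is radial; choose a Gaussian sphere of radius r = 11.3 cm (between the bodies, 5.97 cm < r < 19.4 cm).
The shell at 19.4 cm lies outside the Gaussian surface, so Q_enc = -5.1 μC = -5.10e-6 C.
Applying ∮E·dA = Q_enc/ε₀ with Φ = E(4πr²):
E = |Q_enc|/(4πε₀r²) = (5.10e-6)/(4π·8.85×10^-12·(0.113)²) = 3.59e6 N/C.

|E| = 3.59×10^6 V/m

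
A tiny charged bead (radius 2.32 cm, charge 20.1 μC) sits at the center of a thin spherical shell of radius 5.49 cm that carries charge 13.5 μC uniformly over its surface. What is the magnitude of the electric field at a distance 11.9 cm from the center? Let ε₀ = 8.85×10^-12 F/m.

Symmetry ⇒ E = E(r) r̂. Gaussian sphere of radius r = 11.9 cm (r > 5.49 cm, enclosing both).
Q_enc = (20.1 μC) + (13.5 μC) = 3.36×10^-5 C.
Applying ∮E·dA = Q_enc/ε₀ with Φ = E(4πr²):
E = |Q_enc|/(4πε₀r²) = (3.36e-5)/(4π·8.85×10^-12·(0.119)²) = 2.13×10^7 N/C.

2.13e7 N/C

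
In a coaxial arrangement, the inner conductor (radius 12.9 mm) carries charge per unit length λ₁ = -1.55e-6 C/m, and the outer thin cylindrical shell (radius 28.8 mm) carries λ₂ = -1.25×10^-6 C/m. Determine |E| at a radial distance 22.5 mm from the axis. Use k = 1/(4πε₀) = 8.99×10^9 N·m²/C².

Take a coaxial cylindrical Gaussian surface of radius r = 22.5 mm and length L (between the conductors, 12.9 mm < r < 28.8 mm).
Only the inner wire is enclosed; the outer shell contributes nothing inside itself. λ_enc = λ₁ = -1.55×10^-6 C/m.
Applying ∮E·dA = Q_enc/ε₀ with the end caps contributing no flux:
E = 2k|λ_enc|/r = 2(8.99×10^9)(1.55e-6)/(0.0225) = 1.24×10^6 N/C.

|E| ≈ 1.24×10^6 N/C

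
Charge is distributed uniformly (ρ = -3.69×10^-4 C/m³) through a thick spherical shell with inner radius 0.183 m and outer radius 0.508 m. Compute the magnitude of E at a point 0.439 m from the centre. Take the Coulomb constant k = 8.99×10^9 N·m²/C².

|E| ≈ 5.66×10^6 N/C

Take a concentric spherical Gaussian surface of radius r = 0.439 m (within the shell material, 0.183 m < r < 0.508 m).
Enclosed charge is the volume from a to r: Q_enc = (4π/3)ρ(r³ − a³) = -1.213×10^-4 C.
Applying ∮E·dA = Q_enc/ε₀ with Φ = E(4πr²):
E = k|Q_enc|/r² = (8.99×10^9)(1.213e-4)/(0.439)² = 5.66e6 N/C.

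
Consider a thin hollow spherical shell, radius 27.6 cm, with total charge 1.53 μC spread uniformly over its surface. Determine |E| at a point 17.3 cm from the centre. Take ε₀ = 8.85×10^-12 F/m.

Take a concentric spherical Gaussian surface of radius r = 17.3 cm (inside the shell, r < 27.6 cm).
No charge lies within this surface, so Q_enc = 0 and Gauss's law gives E·4πr² = 0 ⇒ E = 0.

|E| = 0 N/C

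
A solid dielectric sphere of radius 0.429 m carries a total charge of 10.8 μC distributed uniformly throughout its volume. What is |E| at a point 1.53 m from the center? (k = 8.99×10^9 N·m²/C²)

|E| = 4.15×10^4 N/C

By spherical symmetry E is radial; choose a Gaussian sphere of radius r = 1.53 m (r > R, so the entire charge is enclosed).
Q_enc = 10.8 μC = 1.08e-5 C.
Since E is radial and uniform over the Gaussian sphere, Φ = E·4πr² = Q_enc/ε₀.
E = k|Q_enc|/r² = (8.99×10^9)(1.08×10^-5)/(1.53)² = 4.15e4 N/C.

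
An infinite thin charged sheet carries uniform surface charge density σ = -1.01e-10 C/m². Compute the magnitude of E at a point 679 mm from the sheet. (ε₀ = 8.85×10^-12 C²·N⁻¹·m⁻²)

|E| ≈ 5.71 N/C

The symmetry is planar: E is normal to the sheet and the same magnitude on both sides. Take a pillbox straddling the sheet with end-cap area A.
Only the two end caps contribute flux: Φ = 2EA. With Q_enc = σA, Gauss's law gives E = |σ|/(2ε₀).
E = |σ|/(2ε₀) = (1.01×10^-10)/(2·8.85×10^-12) = 5.71 N/C.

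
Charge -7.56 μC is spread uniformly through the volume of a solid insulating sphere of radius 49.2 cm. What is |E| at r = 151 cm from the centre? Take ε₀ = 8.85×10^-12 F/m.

|E| = 2.98×10^4 V/m

Use a concentric Gaussian sphere at r = 151 cm (r > R, so the entire charge is enclosed).
Q_enc = -7.56 μC = -7.56×10^-6 C.
Applying ∮E·dA = Q_enc/ε₀ with Φ = E(4πr²):
E = |Q_enc|/(4πε₀r²) = (7.56×10^-6)/(4π·8.85×10^-12·(1.51)²) = 2.98×10^4 N/C.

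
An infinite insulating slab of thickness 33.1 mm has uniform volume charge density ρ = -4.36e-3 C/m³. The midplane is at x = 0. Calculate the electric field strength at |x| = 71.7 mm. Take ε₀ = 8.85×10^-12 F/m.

The point |x| = 71.7 mm lies outside the slab (half-thickness 0.01655 m). A symmetric pillbox spanning the full slab encloses Q_enc = ρ·d·A.
Flux = 2EA ⇒ E = |ρ|d/(2ε₀), independent of distance outside.
E = (4.36×10^-3)(0.0331)/(2·8.85×10^-12) = 8.15e6 N/C.

E = 8.15×10^6 N/C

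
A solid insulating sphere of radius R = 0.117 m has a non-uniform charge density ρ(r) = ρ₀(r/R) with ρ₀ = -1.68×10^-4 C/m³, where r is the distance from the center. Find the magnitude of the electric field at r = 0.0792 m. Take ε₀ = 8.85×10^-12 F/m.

2.54×10^5 N/C

Use a concentric Gaussian sphere at r = 0.0792 m (r < R).
Q_enc = ∫₀^r ρ(r')·4πr'² dr' = (4πρ₀/R) ∫₀^r r'^3 dr' = 4πρ₀ r^4/(4·R) = -1.775×10^-7 C.
Gauss's law: E·4πr² = Q_enc/ε₀.
E = |Q_enc|/(4πε₀r²) = (1.775×10^-7)/(4π·8.85×10^-12·(0.0792)²) = 2.54×10^5 N/C.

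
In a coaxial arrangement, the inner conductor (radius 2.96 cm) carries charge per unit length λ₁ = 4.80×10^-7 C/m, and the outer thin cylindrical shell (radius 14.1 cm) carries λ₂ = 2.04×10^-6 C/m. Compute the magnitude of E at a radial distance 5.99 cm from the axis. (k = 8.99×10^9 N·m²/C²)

E ≈ 1.44×10^5 N/C

By cylindrical symmetry E is radial; use a coaxial Gaussian cylinder of radius 5.99 cm and length L (between the conductors, 2.96 cm < r < 14.1 cm).
The shell at 14.1 cm lies outside the Gaussian surface, so λ_enc = λ₁ = 4.80×10^-7 C/m.
Since E is radial and uniform over the curved surface, Φ = E·2πrL = Q_enc/ε₀ = λ_enc L/ε₀.
E = 2k|λ_enc|/r = 2(8.99×10^9)(4.80×10^-7)/(0.0599) = 1.44×10^5 N/C.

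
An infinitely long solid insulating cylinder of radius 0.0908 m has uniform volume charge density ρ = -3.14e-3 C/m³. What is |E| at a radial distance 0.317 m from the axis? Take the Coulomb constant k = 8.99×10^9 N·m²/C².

By cylindrical symmetry E is radial; use a coaxial Gaussian cylinder of radius 0.317 m and length L (r > 0.0908 m, full cross-section enclosed).
λ_enc = ρ·πR² = (-3.14e-3)π(0.0908)² = -8.133e-5 C/m.
Since E is radial and uniform over the curved surface, Φ = E·2πrL = Q_enc/ε₀ = λ_enc L/ε₀.
E = 2k|λ_enc|/r = 2(8.99×10^9)(8.133×10^-5)/(0.317) = 4.61×10^6 N/C.

E ≈ 4.61e6 N/C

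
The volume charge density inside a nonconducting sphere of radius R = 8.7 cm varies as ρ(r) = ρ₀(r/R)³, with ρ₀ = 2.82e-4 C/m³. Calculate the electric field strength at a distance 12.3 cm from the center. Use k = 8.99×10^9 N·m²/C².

Take a concentric spherical Gaussian surface of radius r = 12.3 cm (r > R, all charge enclosed).
Q_enc = 4π ∫₀^R ρ₀(r'/R)^3 r'² dr' = 4πρ₀R³/6 = 3.889×10^-7 C.
Gauss's law: E·4πr² = Q_enc/ε₀.
E = k|Q_enc|/r² = (8.99×10^9)(3.889×10^-7)/(0.123)² = 2.31e5 N/C.

E = 2.31e5 N/C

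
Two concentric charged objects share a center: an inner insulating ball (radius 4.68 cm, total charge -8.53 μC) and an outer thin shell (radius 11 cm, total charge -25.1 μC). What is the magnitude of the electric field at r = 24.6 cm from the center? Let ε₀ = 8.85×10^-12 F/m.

|E| = 5.00e6 N/C

Symmetry ⇒ E = E(r) r̂. Gaussian sphere of radius r = 24.6 cm (r > 11 cm, enclosing both).
Q_enc = (-8.53 μC) + (-25.1 μC) = -3.363e-5 C.
Since E is radial and uniform over the Gaussian sphere, Φ = E·4πr² = Q_enc/ε₀.
E = |Q_enc|/(4πε₀r²) = (3.363×10^-5)/(4π·8.85×10^-12·(0.246)²) = 5.00×10^6 N/C.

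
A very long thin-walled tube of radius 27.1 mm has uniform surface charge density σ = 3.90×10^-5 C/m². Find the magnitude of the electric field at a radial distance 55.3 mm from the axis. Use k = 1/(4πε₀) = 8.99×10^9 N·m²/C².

E ≈ 2.16e6 N/C

By cylindrical symmetry E is radial; use a coaxial Gaussian cylinder of radius 55.3 mm and length L (r > 27.1 mm).
The whole shell is enclosed: λ_enc = σ·2πR = (3.90×10^-5)·2π·(0.0271) = 6.641×10^-6 C/m.
Gauss's law: E·2πrL = λ_enc L/ε₀.
E = 2k|λ_enc|/r = 2(8.99×10^9)(6.641e-6)/(0.0553) = 2.16×10^6 N/C.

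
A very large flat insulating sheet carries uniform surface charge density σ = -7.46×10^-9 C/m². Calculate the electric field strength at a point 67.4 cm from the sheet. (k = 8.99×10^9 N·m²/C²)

The symmetry is planar: E is normal to the sheet and the same magnitude on both sides. Take a pillbox straddling the sheet with end-cap area A.
Only the two end caps contribute flux: Φ = 2EA. With Q_enc = σA, Gauss's law gives E = |σ|/(2ε₀).
E = 2πk|σ| = 2π(8.99×10^9)(7.46×10^-9) = 421 N/C.

E = 421 N/C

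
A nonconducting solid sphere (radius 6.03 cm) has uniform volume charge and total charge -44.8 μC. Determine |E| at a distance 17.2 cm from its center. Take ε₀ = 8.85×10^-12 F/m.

E = 1.36×10^7 V/m

Use a concentric Gaussian sphere at r = 17.2 cm (r > R, so the entire charge is enclosed).
Q_enc = -44.8 μC = -4.48e-5 C.
Applying ∮E·dA = Q_enc/ε₀ with Φ = E(4πr²):
E = |Q_enc|/(4πε₀r²) = (4.48×10^-5)/(4π·8.85×10^-12·(0.172)²) = 1.36×10^7 N/C.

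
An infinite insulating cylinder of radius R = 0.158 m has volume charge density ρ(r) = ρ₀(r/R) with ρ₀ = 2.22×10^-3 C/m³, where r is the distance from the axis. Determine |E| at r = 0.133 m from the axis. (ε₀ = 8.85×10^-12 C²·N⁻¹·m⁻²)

|E| = 9.36×10^6 V/m

Choose a coaxial cylinder of radius r = 0.133 m (arbitrary length L) as the Gaussian surface (r < R).
Integrating ρ over the cross-section to radius r: λ_enc = (2πρ₀/R) ∫₀^r r'^2 dr' = 2πρ₀ r^3/(3·R) = 6.923×10^-5 C/m.
Gauss's law: E·2πrL = λ_enc L/ε₀.
E = |λ_enc|/(2πε₀r) = (6.923×10^-5)/(2π·8.85×10^-12·0.133) = 9.36×10^6 N/C.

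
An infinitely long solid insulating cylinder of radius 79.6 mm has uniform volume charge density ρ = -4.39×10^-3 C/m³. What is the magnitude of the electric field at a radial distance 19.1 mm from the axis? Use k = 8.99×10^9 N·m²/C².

4.74e6 N/C

By cylindrical symmetry E is radial; use a coaxial Gaussian cylinder of radius 19.1 mm and length L (r < R).
Charge inside radius r per length L is ρ·πr²·L, so λ_enc = ρπr² = -5.031e-6 C/m.
Applying ∮E·dA = Q_enc/ε₀ with the end caps contributing no flux:
E = 2k|λ_enc|/r = 2(8.99×10^9)(5.031e-6)/(0.0191) = 4.74×10^6 N/C.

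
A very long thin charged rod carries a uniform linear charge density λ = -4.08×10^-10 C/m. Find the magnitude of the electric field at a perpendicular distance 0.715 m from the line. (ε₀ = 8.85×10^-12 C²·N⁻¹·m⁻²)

|E| ≈ 10.3 N/C

By cylindrical symmetry E is radial; use a coaxial Gaussian cylinder of radius 0.715 m and length L.
Q_enc = λL, so λ_enc = -4.08×10^-10 C/m.
Since E is radial and uniform over the curved surface, Φ = E·2πrL = Q_enc/ε₀ = λ_enc L/ε₀.
E = |λ_enc|/(2πε₀r) = (4.08×10^-10)/(2π·8.85×10^-12·0.715) = 10.3 N/C.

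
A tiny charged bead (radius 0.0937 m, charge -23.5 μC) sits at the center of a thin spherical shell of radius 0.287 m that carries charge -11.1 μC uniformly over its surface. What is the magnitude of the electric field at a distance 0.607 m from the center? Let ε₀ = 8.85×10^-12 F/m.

|E| ≈ 8.44e5 N/C

Use a concentric Gaussian sphere at r = 0.607 m (r > 0.287 m, enclosing both).
Q_enc = (-23.5 μC) + (-11.1 μC) = -3.46e-5 C.
Applying ∮E·dA = Q_enc/ε₀ with Φ = E(4πr²):
E = |Q_enc|/(4πε₀r²) = (3.46e-5)/(4π·8.85×10^-12·(0.607)²) = 8.44×10^5 N/C.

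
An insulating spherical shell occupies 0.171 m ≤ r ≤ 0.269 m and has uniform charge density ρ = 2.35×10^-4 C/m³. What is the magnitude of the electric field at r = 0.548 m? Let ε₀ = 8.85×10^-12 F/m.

E = 4.26×10^5 N/C

By spherical symmetry E is radial; choose a Gaussian sphere of radius r = 0.548 m (r > 0.269 m, enclosing the whole shell).
Q_enc = ρ·(4π/3)(b³ − a³) = (2.35×10^-4)·(4π/3)·((0.269)³ − (0.171)³) = 1.424×10^-5 C.
Since E is radial and uniform over the Gaussian sphere, Φ = E·4πr² = Q_enc/ε₀.
E = |Q_enc|/(4πε₀r²) = (1.424×10^-5)/(4π·8.85×10^-12·(0.548)²) = 4.26e5 N/C.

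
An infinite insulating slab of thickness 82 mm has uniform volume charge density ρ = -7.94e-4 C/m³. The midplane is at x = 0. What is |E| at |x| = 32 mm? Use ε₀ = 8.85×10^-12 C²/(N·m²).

|E| = 2.87e6 N/C

By symmetry E is perpendicular to the slab. A Gaussian pillbox from −32 mm to +32 mm (face area A) lies entirely within the slab.
Q_enc = ρ·(2x)·A and flux = 2EA, so 2EA = 2ρxA/ε₀ ⇒ E = |ρ|x/ε₀.
E = (7.94e-4)(0.032)/(8.85×10^-12) = 2.87e6 N/C.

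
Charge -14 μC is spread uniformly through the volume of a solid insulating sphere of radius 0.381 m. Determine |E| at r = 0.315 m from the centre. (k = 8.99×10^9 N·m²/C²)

Take a concentric spherical Gaussian surface of radius r = 0.315 m (r < R).
Only the charge within r is enclosed: Q_enc = Q·(r/R)³ = (-14 μC)·(0.315 m/0.381 m)³ = -7.912×10^-6 C.
Applying ∮E·dA = Q_enc/ε₀ with Φ = E(4πr²):
E = k|Q_enc|/r² = (8.99×10^9)(7.912×10^-6)/(0.315)² = 7.17×10^5 N/C.

E = 7.17×10^5 N/C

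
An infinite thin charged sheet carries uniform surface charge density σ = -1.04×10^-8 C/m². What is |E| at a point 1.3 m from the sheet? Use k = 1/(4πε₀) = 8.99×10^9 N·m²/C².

|E| = 587 N/C

The symmetry is planar: E is normal to the sheet and the same magnitude on both sides. Take a pillbox straddling the sheet with end-cap area A.
Flux Φ = 2EA and Q_enc = σA, so 2EA = σA/ε₀ ⇒ E = |σ|/(2ε₀), independent of distance.
E = 2πk|σ| = 2π(8.99×10^9)(1.04e-8) = 587 N/C.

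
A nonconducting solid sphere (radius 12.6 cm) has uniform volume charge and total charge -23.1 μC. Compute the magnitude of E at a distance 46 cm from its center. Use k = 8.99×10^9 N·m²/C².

|E| = 9.81×10^5 V/m

Take a concentric spherical Gaussian surface of radius r = 46 cm (r > R, so the entire charge is enclosed).
Q_enc = -23.1 μC = -2.31×10^-5 C.
Gauss's law: E·4πr² = Q_enc/ε₀.
E = k|Q_enc|/r² = (8.99×10^9)(2.31×10^-5)/(0.46)² = 9.81×10^5 N/C.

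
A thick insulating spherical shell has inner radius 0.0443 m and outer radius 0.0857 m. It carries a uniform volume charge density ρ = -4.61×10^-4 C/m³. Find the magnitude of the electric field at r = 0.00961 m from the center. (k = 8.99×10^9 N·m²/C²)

By spherical symmetry E is radial; choose a Gaussian sphere of radius r = 0.00961 m (r < 0.0443 m, inside the empty cavity).
Q_enc = 0 (all charge lies at larger r); Gauss's law gives E = 0.

|E| = 0 N/C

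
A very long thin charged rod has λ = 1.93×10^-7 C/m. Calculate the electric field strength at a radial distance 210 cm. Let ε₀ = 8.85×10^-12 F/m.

|E| ≈ 1.65e3 V/m

Take a coaxial cylindrical Gaussian surface of radius r = 210 cm and length L.
Q_enc = λL, so λ_enc = 1.93e-7 C/m.
Since E is radial and uniform over the curved surface, Φ = E·2πrL = Q_enc/ε₀ = λ_enc L/ε₀.
E = |λ_enc|/(2πε₀r) = (1.93×10^-7)/(2π·8.85×10^-12·2.1) = 1.65×10^3 N/C.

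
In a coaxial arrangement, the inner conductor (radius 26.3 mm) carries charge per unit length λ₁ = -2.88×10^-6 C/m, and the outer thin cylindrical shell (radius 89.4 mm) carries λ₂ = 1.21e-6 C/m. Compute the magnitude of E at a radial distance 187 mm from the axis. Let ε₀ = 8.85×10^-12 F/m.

E = 1.61×10^5 N/C

By cylindrical symmetry E is radial; use a coaxial Gaussian cylinder of radius 187 mm and length L (r > 89.4 mm, enclosing both).
λ_enc = λ₁ + λ₂ = (-2.88×10^-6) + (1.21×10^-6) = -1.67e-6 C/m.
Since E is radial and uniform over the curved surface, Φ = E·2πrL = Q_enc/ε₀ = λ_enc L/ε₀.
E = |λ_enc|/(2πε₀r) = (1.67e-6)/(2π·8.85×10^-12·0.187) = 1.61×10^5 N/C.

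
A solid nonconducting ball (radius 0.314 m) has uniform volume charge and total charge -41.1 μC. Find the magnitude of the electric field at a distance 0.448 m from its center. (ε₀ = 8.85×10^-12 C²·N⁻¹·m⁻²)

Use a concentric Gaussian sphere at r = 0.448 m (r > R, so the entire charge is enclosed).
Q_enc = -41.1 μC = -4.11e-5 C.
Since E is radial and uniform over the Gaussian sphere, Φ = E·4πr² = Q_enc/ε₀.
E = |Q_enc|/(4πε₀r²) = (4.11×10^-5)/(4π·8.85×10^-12·(0.448)²) = 1.84×10^6 N/C.

|E| = 1.84×10^6 N/C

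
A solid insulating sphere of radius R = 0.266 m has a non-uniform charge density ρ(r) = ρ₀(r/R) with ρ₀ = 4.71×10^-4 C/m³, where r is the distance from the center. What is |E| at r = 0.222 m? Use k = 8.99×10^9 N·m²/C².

|E| ≈ 2.46×10^6 N/C

By spherical symmetry E is radial; choose a Gaussian sphere of radius r = 0.222 m (r < R).
Integrate the density: Q_enc = 4π ∫₀^r ρ₀(r'/R)^1 r'² dr' = 4πρ₀ r^4/(4·R) = 1.351×10^-5 C.
Gauss's law: E·4πr² = Q_enc/ε₀.
E = k|Q_enc|/r² = (8.99×10^9)(1.351×10^-5)/(0.222)² = 2.46×10^6 N/C.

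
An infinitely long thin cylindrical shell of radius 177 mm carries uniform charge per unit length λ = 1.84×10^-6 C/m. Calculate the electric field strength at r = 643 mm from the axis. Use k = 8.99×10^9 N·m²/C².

Choose a coaxial cylinder of radius r = 643 mm (arbitrary length L) as the Gaussian surface (r > 177 mm).
The full line charge is enclosed: λ_enc = 1.84e-6 C/m.
By Gauss's law (flux through the curved wall only), E·2πrL = λ_enc L/ε₀.
E = 2k|λ_enc|/r = 2(8.99×10^9)(1.84×10^-6)/(0.643) = 5.15×10^4 N/C.

E = 5.15×10^4 V/m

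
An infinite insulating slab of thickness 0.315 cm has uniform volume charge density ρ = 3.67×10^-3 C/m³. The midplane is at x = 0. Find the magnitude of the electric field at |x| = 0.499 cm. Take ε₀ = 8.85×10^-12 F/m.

The point |x| = 0.499 cm lies outside the slab (half-thickness 0.001575 m). A symmetric pillbox spanning the full slab encloses Q_enc = ρ·d·A.
Flux = 2EA ⇒ E = |ρ|d/(2ε₀), independent of distance outside.
E = (3.67e-3)(0.00315)/(2·8.85×10^-12) = 6.53×10^5 N/C.

6.53×10^5 N/C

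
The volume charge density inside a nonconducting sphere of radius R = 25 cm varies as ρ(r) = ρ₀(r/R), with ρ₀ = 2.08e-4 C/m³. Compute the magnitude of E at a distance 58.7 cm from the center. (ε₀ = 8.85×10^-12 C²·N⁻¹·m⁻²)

|E| ≈ 2.66e5 N/C

Symmetry ⇒ E = E(r) r̂. Gaussian sphere of radius r = 58.7 cm (r > R, all charge enclosed).
Q_enc = 4π ∫₀^R ρ₀(r'/R)^1 r'² dr' = 4πρ₀R³/4 = 1.021×10^-5 C.
Since E is radial and uniform over the Gaussian sphere, Φ = E·4πr² = Q_enc/ε₀.
E = |Q_enc|/(4πε₀r²) = (1.021e-5)/(4π·8.85×10^-12·(0.587)²) = 2.66e5 N/C.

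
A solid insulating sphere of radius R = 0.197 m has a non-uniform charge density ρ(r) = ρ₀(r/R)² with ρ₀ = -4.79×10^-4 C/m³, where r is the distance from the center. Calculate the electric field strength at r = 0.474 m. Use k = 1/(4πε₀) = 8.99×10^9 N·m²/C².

Use a concentric Gaussian sphere at r = 0.474 m (r > R, all charge enclosed).
Q_enc = 4π ∫₀^R ρ₀(r'/R)^2 r'² dr' = 4πρ₀R³/5 = -9.204×10^-6 C.
Applying ∮E·dA = Q_enc/ε₀ with Φ = E(4πr²):
E = k|Q_enc|/r² = (8.99×10^9)(9.204×10^-6)/(0.474)² = 3.68×10^5 N/C.

|E| ≈ 3.68×10^5 V/m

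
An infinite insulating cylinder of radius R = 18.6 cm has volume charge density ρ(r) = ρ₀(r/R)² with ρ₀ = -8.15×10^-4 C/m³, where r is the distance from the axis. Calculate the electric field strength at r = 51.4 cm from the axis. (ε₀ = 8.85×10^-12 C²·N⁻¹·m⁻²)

1.55×10^6 N/C

Take a coaxial cylindrical Gaussian surface of radius r = 51.4 cm and length L (r > R, full charge per length enclosed).
λ_enc = 2π ∫₀^R ρ₀(r'/R)^2 r' dr' = 2πρ₀R²/4 = -4.429×10^-5 C/m.
Since E is radial and uniform over the curved surface, Φ = E·2πrL = Q_enc/ε₀ = λ_enc L/ε₀.
E = |λ_enc|/(2πε₀r) = (4.429e-5)/(2π·8.85×10^-12·0.514) = 1.55×10^6 N/C.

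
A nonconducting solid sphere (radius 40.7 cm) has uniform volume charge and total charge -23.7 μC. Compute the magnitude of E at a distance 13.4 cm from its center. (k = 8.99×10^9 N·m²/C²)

Use a concentric Gaussian sphere at r = 13.4 cm (r < R).
For a uniform sphere the enclosed fraction is (r/R)³, so Q_enc = (-23.7 μC)(0.134/0.407)³ = -8.458×10^-7 C.
Applying ∮E·dA = Q_enc/ε₀ with Φ = E(4πr²):
E = k|Q_enc|/r² = (8.99×10^9)(8.458e-7)/(0.134)² = 4.23e5 N/C.

E = 4.23e5 V/m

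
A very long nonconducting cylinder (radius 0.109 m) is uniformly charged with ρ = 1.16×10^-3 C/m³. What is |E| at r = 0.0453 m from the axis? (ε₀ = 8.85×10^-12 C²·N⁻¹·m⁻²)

Coaxial Gaussian cylinder, radius r = 0.0453 m, length L (r < R).
Enclosed charge per unit length: λ_enc = ρ·πr² = (1.16×10^-3)π(0.0453)² = 7.478×10^-6 C/m.
Gauss's law: E·2πrL = λ_enc L/ε₀.
E = |λ_enc|/(2πε₀r) = (7.478×10^-6)/(2π·8.85×10^-12·0.0453) = 2.97×10^6 N/C.

E = 2.97×10^6 V/m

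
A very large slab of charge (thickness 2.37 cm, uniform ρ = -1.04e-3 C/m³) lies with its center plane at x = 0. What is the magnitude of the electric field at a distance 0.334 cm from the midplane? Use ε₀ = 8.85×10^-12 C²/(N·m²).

|E| = 3.92×10^5 N/C

By symmetry E is perpendicular to the slab. A Gaussian pillbox from −0.334 cm to +0.334 cm (face area A) lies entirely within the slab.
Q_enc = ρ·(2x)·A and flux = 2EA, so 2EA = 2ρxA/ε₀ ⇒ E = |ρ|x/ε₀.
E = (1.04e-3)(0.00334)/(8.85×10^-12) = 3.92×10^5 N/C.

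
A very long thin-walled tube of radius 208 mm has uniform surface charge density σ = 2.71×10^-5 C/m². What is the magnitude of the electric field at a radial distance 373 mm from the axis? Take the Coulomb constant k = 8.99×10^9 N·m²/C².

|E| = 1.71e6 N/C

Take a coaxial cylindrical Gaussian surface of radius r = 373 mm and length L (r > 208 mm).
The whole shell is enclosed: λ_enc = σ·2πR = (2.71e-5)·2π·(0.208) = 3.542×10^-5 C/m.
Applying ∮E·dA = Q_enc/ε₀ with the end caps contributing no flux:
E = 2k|λ_enc|/r = 2(8.99×10^9)(3.542e-5)/(0.373) = 1.71×10^6 N/C.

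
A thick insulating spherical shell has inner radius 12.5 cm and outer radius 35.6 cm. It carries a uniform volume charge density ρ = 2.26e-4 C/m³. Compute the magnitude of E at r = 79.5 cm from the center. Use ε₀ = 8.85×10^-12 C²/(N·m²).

Symmetry ⇒ E = E(r) r̂. Gaussian sphere of radius r = 79.5 cm (r > 35.6 cm, enclosing the whole shell).
Q_enc = ρ·(4π/3)(b³ − a³) = (2.26×10^-4)·(4π/3)·((0.356)³ − (0.125)³) = 4.086×10^-5 C.
Applying ∮E·dA = Q_enc/ε₀ with Φ = E(4πr²):
E = |Q_enc|/(4πε₀r²) = (4.086e-5)/(4π·8.85×10^-12·(0.795)²) = 5.81×10^5 N/C.

5.81e5 N/C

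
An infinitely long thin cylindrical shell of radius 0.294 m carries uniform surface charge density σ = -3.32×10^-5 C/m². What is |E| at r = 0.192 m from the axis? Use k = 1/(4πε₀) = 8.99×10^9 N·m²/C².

Take a coaxial cylindrical Gaussian surface of radius r = 0.192 m and length L (r < 0.294 m, inside the shell).
All the surface charge lies outside this cylinder: Q_enc = 0, hence E = 0.

|E| = 0 V/m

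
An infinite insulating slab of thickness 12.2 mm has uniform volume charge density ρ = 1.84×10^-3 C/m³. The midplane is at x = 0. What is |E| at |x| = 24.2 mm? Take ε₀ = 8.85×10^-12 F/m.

1.27×10^6 V/m

The point |x| = 24.2 mm lies outside the slab (half-thickness 0.0061 m). A symmetric pillbox spanning the full slab encloses Q_enc = ρ·d·A.
Flux = 2EA ⇒ E = |ρ|d/(2ε₀), independent of distance outside.
E = (1.84e-3)(0.0122)/(2·8.85×10^-12) = 1.27×10^6 N/C.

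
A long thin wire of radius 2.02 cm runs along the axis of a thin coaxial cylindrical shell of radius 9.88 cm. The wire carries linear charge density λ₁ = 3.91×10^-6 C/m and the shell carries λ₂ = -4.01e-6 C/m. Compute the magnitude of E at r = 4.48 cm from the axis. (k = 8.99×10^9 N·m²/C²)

Choose a coaxial cylinder of radius r = 4.48 cm (arbitrary length L) as the Gaussian surface (between the conductors, 2.02 cm < r < 9.88 cm).
The shell at 9.88 cm lies outside the Gaussian surface, so λ_enc = λ₁ = 3.91e-6 C/m.
By Gauss's law (flux through the curved wall only), E·2πrL = λ_enc L/ε₀.
E = 2k|λ_enc|/r = 2(8.99×10^9)(3.91e-6)/(0.0448) = 1.57×10^6 N/C.

|E| ≈ 1.57e6 V/m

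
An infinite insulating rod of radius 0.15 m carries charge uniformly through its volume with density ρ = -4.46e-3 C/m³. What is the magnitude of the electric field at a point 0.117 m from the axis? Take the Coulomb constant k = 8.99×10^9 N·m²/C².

|E| = 2.95e7 N/C

Take a coaxial cylindrical Gaussian surface of radius r = 0.117 m and length L (r < R).
Charge inside radius r per length L is ρ·πr²·L, so λ_enc = ρπr² = -1.918×10^-4 C/m.
Applying ∮E·dA = Q_enc/ε₀ with the end caps contributing no flux:
E = 2k|λ_enc|/r = 2(8.99×10^9)(1.918×10^-4)/(0.117) = 2.95×10^7 N/C.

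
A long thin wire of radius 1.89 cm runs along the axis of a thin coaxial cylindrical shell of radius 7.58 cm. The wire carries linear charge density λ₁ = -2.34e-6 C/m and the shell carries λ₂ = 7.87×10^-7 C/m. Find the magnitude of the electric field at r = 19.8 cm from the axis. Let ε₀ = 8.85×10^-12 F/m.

E = 1.41e5 N/C

Choose a coaxial cylinder of radius r = 19.8 cm (arbitrary length L) as the Gaussian surface (r > 7.58 cm, enclosing both).
λ_enc = λ₁ + λ₂ = (-2.34×10^-6) + (7.87×10^-7) = -1.553×10^-6 C/m.
Applying ∮E·dA = Q_enc/ε₀ with the end caps contributing no flux:
E = |λ_enc|/(2πε₀r) = (1.553×10^-6)/(2π·8.85×10^-12·0.198) = 1.41e5 N/C.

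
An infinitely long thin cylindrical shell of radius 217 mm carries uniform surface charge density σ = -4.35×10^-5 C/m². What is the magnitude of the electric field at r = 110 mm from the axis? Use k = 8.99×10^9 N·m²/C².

|E| = 0 N/C

Choose a coaxial cylinder of radius r = 110 mm (arbitrary length L) as the Gaussian surface (r < 217 mm, inside the shell).
No charge is enclosed, so Gauss's law gives E·2πrL = 0 ⇒ E = 0.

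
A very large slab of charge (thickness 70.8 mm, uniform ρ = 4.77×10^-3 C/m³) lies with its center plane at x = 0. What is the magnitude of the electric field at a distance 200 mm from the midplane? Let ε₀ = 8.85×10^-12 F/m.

The point |x| = 200 mm lies outside the slab (half-thickness 0.0354 m). A symmetric pillbox spanning the full slab encloses Q_enc = ρ·d·A.
Flux = 2EA ⇒ E = |ρ|d/(2ε₀), independent of distance outside.
E = (4.77×10^-3)(0.0708)/(2·8.85×10^-12) = 1.91×10^7 N/C.

|E| ≈ 1.91×10^7 V/m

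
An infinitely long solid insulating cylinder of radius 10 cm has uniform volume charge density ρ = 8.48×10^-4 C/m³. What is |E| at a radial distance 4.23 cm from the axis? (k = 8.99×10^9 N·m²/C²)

Choose a coaxial cylinder of radius r = 4.23 cm (arbitrary length L) as the Gaussian surface (r < R).
Charge inside radius r per length L is ρ·πr²·L, so λ_enc = ρπr² = 4.767×10^-6 C/m.
Gauss's law: E·2πrL = λ_enc L/ε₀.
E = 2k|λ_enc|/r = 2(8.99×10^9)(4.767×10^-6)/(0.0423) = 2.03e6 N/C.

2.03×10^6 N/C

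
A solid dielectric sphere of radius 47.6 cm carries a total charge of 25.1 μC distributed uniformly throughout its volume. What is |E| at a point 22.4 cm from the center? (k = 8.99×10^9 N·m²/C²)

By spherical symmetry E is radial; choose a Gaussian sphere of radius r = 22.4 cm (r < R).
Only the charge within r is enclosed: Q_enc = Q·(r/R)³ = (25.1 μC)·(22.4 cm/47.6 cm)³ = 2.616e-6 C.
Since E is radial and uniform over the Gaussian sphere, Φ = E·4πr² = Q_enc/ε₀.
E = k|Q_enc|/r² = (8.99×10^9)(2.616×10^-6)/(0.224)² = 4.69e5 N/C.

|E| = 4.69e5 N/C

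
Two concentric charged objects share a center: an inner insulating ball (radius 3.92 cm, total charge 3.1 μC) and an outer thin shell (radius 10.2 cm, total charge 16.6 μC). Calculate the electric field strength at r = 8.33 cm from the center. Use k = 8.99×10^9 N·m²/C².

|E| = 4.02×10^6 N/C

By spherical symmetry E is radial; choose a Gaussian sphere of radius r = 8.33 cm (between the bodies, 3.92 cm < r < 10.2 cm).
The shell at 10.2 cm lies outside the Gaussian surface, so Q_enc = 3.1 μC = 3.10×10^-6 C.
Applying ∮E·dA = Q_enc/ε₀ with Φ = E(4πr²):
E = k|Q_enc|/r² = (8.99×10^9)(3.10×10^-6)/(0.0833)² = 4.02×10^6 N/C.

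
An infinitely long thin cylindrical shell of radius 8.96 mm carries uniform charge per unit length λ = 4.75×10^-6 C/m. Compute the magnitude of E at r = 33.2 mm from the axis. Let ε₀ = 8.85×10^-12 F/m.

2.57e6 N/C

Choose a coaxial cylinder of radius r = 33.2 mm (arbitrary length L) as the Gaussian surface (r > 8.96 mm).
The full line charge is enclosed: λ_enc = 4.75e-6 C/m.
Applying ∮E·dA = Q_enc/ε₀ with the end caps contributing no flux:
E = |λ_enc|/(2πε₀r) = (4.75×10^-6)/(2π·8.85×10^-12·0.0332) = 2.57e6 N/C.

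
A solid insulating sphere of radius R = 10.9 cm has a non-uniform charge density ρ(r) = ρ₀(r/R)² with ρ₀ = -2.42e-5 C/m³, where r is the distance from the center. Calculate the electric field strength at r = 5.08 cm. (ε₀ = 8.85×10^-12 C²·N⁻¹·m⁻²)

Use a concentric Gaussian sphere at r = 5.08 cm (r < R).
Q_enc = ∫₀^r ρ(r')·4πr'² dr' = (4πρ₀/R²) ∫₀^r r'^4 dr' = 4πρ₀ r^5/(5·R²) = -1.732×10^-9 C.
Since E is radial and uniform over the Gaussian sphere, Φ = E·4πr² = Q_enc/ε₀.
E = |Q_enc|/(4πε₀r²) = (1.732×10^-9)/(4π·8.85×10^-12·(0.0508)²) = 6.03e3 N/C.

|E| ≈ 6.03×10^3 N/C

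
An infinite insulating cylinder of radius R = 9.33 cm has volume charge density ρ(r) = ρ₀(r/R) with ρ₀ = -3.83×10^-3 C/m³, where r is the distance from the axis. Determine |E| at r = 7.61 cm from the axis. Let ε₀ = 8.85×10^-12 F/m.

Take a coaxial cylindrical Gaussian surface of radius r = 7.61 cm and length L (r < R).
λ_enc = ∫₀^r ρ(r')·2πr' dr' = (2πρ₀/R)·r^3/3 = -3.789e-5 C/m.
Since E is radial and uniform over the curved surface, Φ = E·2πrL = Q_enc/ε₀ = λ_enc L/ε₀.
E = |λ_enc|/(2πε₀r) = (3.789e-5)/(2π·8.85×10^-12·0.0761) = 8.95×10^6 N/C.

E = 8.95×10^6 N/C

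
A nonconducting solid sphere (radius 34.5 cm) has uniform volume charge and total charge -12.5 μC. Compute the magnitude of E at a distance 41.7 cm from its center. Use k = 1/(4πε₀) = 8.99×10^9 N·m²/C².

Take a concentric spherical Gaussian surface of radius r = 41.7 cm (r > R, so the entire charge is enclosed).
Q_enc = -12.5 μC = -1.25×10^-5 C.
Applying ∮E·dA = Q_enc/ε₀ with Φ = E(4πr²):
E = k|Q_enc|/r² = (8.99×10^9)(1.25e-5)/(0.417)² = 6.46×10^5 N/C.

|E| = 6.46×10^5 V/m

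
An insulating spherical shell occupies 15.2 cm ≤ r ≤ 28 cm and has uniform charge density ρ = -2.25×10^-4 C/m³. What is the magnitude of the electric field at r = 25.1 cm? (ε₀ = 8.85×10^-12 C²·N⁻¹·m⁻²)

E = 1.65×10^6 N/C

Symmetry ⇒ E = E(r) r̂. Gaussian sphere of radius r = 25.1 cm (within the shell material, 15.2 cm < r < 28 cm).
Enclosed charge is the volume from a to r: Q_enc = (4π/3)ρ(r³ − a³) = -1.159×10^-5 C.
Applying ∮E·dA = Q_enc/ε₀ with Φ = E(4πr²):
E = |Q_enc|/(4πε₀r²) = (1.159e-5)/(4π·8.85×10^-12·(0.251)²) = 1.65×10^6 N/C.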